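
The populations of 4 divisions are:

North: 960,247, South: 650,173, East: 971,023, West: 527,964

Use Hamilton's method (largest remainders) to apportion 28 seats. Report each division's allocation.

The standard divisor is 3109407/28 ≈ 111050.25.
Standard quotas: North 8.6470, South 5.8548, East 8.7440, West 4.7543.
Lower quotas: North 8, South 5, East 8, West 4 (sum 25, leaving 3 seats).
Remainders in descending order: South 0.8548, West 0.7543, East 0.7440, North 0.6470.
The surplus seats go to South, West, East.

North 8, South 6, East 9, West 5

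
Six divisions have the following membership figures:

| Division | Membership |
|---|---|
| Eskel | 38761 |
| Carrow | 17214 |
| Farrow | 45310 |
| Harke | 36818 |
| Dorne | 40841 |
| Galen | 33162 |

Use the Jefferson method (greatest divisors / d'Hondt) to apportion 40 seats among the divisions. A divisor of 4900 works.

With modified divisor 4900: modified quotas Eskel 7.910, Carrow 3.513, Farrow 9.247, Harke 7.514, Dorne 8.335, Galen 6.768.
Rounding down: Eskel 7, Carrow 3, Farrow 9, Harke 7, Dorne 8, Galen 6 (total 40).

Eskel 7, Carrow 3, Farrow 9, Harke 7, Dorne 8, Galen 6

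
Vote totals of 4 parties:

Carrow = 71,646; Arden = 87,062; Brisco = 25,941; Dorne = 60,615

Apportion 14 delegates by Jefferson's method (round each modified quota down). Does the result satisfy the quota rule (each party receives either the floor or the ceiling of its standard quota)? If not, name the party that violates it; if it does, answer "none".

Standard quotas: Carrow 4.090, Arden 4.970, Brisco 1.481, Dorne 3.460.
Jefferson allocation: Carrow 4, Arden 5, Brisco 1, Dorne 4.
Every allocation lies between the lower and upper quota.

none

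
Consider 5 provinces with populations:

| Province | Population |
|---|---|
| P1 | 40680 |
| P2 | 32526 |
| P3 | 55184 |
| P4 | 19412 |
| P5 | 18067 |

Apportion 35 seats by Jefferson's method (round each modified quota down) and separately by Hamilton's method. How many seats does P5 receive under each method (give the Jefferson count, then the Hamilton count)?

3 and 4

Jefferson: P1 9, P2 7, P3 12, P4 4, P5 3.
Hamilton: P1 8, P2 7, P3 12, P4 4, P5 4.
P5 gets 3 under Jefferson and 4 under Hamilton.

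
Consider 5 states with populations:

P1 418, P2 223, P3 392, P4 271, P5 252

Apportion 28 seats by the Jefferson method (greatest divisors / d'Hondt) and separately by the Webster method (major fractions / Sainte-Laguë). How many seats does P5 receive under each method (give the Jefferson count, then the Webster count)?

4 and 5

Jefferson: P1 8, P2 4, P3 7, P4 5, P5 4.
Webster: P1 7, P2 4, P3 7, P4 5, P5 5.
P5 gets 4 under Jefferson and 5 under Webster.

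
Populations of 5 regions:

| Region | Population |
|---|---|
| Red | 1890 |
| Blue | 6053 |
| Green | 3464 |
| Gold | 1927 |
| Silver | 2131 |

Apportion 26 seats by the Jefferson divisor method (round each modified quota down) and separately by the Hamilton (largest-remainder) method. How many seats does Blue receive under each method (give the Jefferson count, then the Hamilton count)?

Jefferson: Red 3, Blue 11, Green 6, Gold 3, Silver 3.
Hamilton: Red 3, Blue 10, Green 6, Gold 3, Silver 4.
Blue gets 11 under Jefferson and 10 under Hamilton.

11 and 10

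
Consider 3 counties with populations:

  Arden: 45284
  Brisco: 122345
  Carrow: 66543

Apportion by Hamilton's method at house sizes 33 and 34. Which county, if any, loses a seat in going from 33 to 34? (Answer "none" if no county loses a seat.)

Arden

At 33 seats: Arden 7, Brisco 17, Carrow 9.
At 34 seats: Arden 6, Brisco 18, Carrow 10.
Arden drops from 7 to 6.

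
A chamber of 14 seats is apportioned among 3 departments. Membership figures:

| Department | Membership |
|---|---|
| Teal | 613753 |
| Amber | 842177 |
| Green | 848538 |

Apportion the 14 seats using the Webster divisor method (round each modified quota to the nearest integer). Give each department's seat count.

Teal: 4; Amber: 5; Green: 5

Standard divisor 2304468/14 ≈ 164604.857; standard quotas: Teal 3.729, Amber 5.116, Green 5.155.
Rounding to the nearest integer gives Teal 4, Amber 5, Green 5 — total 14, matching the house size, so no adjustment is needed.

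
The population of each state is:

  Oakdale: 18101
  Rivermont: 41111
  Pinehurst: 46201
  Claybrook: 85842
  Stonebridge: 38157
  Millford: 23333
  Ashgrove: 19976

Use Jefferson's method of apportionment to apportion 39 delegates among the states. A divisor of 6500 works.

Oakdale 2; Rivermont 6; Pinehurst 7; Claybrook 13; Stonebridge 5; Millford 3; Ashgrove 3

With modified divisor 6500: modified quotas Oakdale 2.785, Rivermont 6.325, Pinehurst 7.108, Claybrook 13.206, Stonebridge 5.870, Millford 3.590, Ashgrove 3.073.
Rounding down: Oakdale 2, Rivermont 6, Pinehurst 7, Claybrook 13, Stonebridge 5, Millford 3, Ashgrove 3 (total 39).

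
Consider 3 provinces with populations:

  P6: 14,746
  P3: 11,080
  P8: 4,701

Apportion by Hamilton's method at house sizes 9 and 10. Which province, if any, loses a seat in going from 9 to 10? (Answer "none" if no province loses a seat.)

At 9 seats: P6 4, P3 3, P8 2.
At 10 seats: P6 5, P3 4, P8 1.
P8 drops from 2 to 1.

P8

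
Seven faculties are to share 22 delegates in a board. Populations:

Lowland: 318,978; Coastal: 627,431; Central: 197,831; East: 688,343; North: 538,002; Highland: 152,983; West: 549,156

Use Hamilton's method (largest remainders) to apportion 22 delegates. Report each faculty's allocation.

Lowland: 2; Coastal: 5; Central: 1; East: 5; North: 4; Highland: 1; West: 4

Standard divisor: 3072724 ÷ 22 ≈ 139669.273.
Standard quotas: Lowland 2.2838, Coastal 4.4923, Central 1.4164, East 4.9284, North 3.8520, Highland 1.0953, West 3.9318.
Lower quotas: Lowland 2, Coastal 4, Central 1, East 4, North 3, Highland 1, West 3 (sum 18, leaving 4 seats).
Remainders in descending order: West 0.9318, East 0.9284, North 0.8520, Coastal 0.4923, Central 0.4164, Lowland 0.2838, Highland 0.0953.
Largest remainders: West, East, North, Coastal receive the extra seats.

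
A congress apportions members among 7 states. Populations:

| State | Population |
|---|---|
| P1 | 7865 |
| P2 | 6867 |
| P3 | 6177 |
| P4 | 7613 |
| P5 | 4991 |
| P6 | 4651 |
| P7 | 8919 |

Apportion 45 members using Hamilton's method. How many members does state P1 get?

7

Standard divisor: 47083 ÷ 45 ≈ 1046.289.
Standard quotas: P1 7.5170, P2 6.5632, P3 5.9037, P4 7.2762, P5 4.7702, P6 4.4452, P7 8.5244.
Lower quotas: P1 7, P2 6, P3 5, P4 7, P5 4, P6 4, P7 8 (sum 41, leaving 4 seats).
Remainders in descending order: P3 0.9037, P5 0.7702, P2 0.5632, P7 0.5244, P1 0.5170, P6 0.4452, P4 0.2762.
Largest remainders: P3, P5, P2, P7 receive the extra seats.
P1 receives 7.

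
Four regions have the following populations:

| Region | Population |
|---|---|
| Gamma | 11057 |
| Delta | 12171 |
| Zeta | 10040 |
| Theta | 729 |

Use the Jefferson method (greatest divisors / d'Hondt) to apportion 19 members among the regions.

Standard divisor 33997/19 ≈ 1789.316; standard quotas: Gamma 6.179, Delta 6.802, Zeta 5.611, Theta 0.407.
Rounding down gives 6, 6, 5, 0 = 17 seats, so the divisor must be adjusted.
With modified divisor 1600: modified quotas Gamma 6.911, Delta 7.607, Zeta 6.275, Theta 0.456.
Rounding down: Gamma 6, Delta 7, Zeta 6, Theta 0 (total 19).

Gamma=6; Delta=7; Zeta=6; Theta=0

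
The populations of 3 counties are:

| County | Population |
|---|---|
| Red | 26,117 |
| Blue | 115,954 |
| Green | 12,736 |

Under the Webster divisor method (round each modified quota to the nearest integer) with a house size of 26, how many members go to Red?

4

Standard divisor 154807/26 ≈ 5954.115; standard quotas: Red 4.386, Blue 19.475, Green 2.139.
Rounding to the nearest integer gives 4, 19, 2 = 25 seats, so the divisor must be adjusted.
With modified divisor 5900: modified quotas Red 4.427, Blue 19.653, Green 2.159.
Rounding to the nearest integer: Red 4, Blue 20, Green 2 (total 26).
Red receives 4.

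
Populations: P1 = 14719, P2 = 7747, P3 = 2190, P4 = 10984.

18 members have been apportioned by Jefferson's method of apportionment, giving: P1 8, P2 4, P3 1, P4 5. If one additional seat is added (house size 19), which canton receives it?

P4

Priority for the next seat is population ÷ (current seats + 1).
Priorities: P1 1635.444, P2 1549.400, P3 1095.000, P4 1830.667.
Highest priority: P4.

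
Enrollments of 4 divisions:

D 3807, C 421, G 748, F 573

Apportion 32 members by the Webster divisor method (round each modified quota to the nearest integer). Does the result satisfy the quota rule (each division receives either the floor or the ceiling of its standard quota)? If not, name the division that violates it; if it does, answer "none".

Standard quotas: D 21.954, C 2.428, G 4.314, F 3.304.
Webster allocation: D 23, C 2, G 4, F 3.
D has quota 21.954 (lower 21, upper 22) but receives 23 — outside the quota interval.

D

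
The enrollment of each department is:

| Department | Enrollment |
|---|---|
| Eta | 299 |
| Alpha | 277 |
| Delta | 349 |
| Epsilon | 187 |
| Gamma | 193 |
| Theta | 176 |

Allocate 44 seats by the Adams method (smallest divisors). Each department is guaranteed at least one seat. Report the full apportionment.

Standard divisor 1481/44 ≈ 33.659; standard quotas: Eta 8.883, Alpha 8.230, Delta 10.369, Epsilon 5.556, Gamma 5.734, Theta 5.229.
Rounding up gives 9, 9, 11, 6, 6, 6 = 47 seats, so the divisor must be adjusted.
With modified divisor 36: modified quotas Eta 8.306, Alpha 7.694, Delta 9.694, Epsilon 5.194, Gamma 5.361, Theta 4.889.
Rounding up: Eta 9, Alpha 8, Delta 10, Epsilon 6, Gamma 6, Theta 5 (total 44).

Eta 9, Alpha 8, Delta 10, Epsilon 6, Gamma 6, Theta 5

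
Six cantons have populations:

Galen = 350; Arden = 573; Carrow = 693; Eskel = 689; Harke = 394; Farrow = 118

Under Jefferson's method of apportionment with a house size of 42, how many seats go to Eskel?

10

Standard divisor 2817/42 ≈ 67.071; standard quotas: Galen 5.218, Arden 8.543, Carrow 10.332, Eskel 10.273, Harke 5.874, Farrow 1.759.
Rounding down gives 5, 8, 10, 10, 5, 1 = 39 seats, so the divisor must be adjusted.
With modified divisor 62.8: modified quotas Galen 5.573, Arden 9.124, Carrow 11.035, Eskel 10.971, Harke 6.274, Farrow 1.879.
Rounding down: Galen 5, Arden 9, Carrow 11, Eskel 10, Harke 6, Farrow 1 (total 42).
Eskel receives 10.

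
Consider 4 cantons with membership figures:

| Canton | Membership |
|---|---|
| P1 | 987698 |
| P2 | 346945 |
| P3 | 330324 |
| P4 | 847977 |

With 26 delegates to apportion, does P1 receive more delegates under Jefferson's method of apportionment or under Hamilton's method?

Jefferson: P1 11, P2 3, P3 3, P4 9.
Hamilton: P1 10, P2 4, P3 3, P4 9.
P1 gets 11 under Jefferson and 10 under Hamilton.

Jefferson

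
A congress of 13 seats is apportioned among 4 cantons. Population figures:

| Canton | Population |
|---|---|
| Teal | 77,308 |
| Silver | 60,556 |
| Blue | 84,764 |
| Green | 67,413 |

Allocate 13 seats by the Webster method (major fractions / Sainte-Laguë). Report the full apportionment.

Standard divisor 290041/13 ≈ 22310.846; standard quotas: Teal 3.465, Silver 2.714, Blue 3.799, Green 3.022.
Rounding to the nearest integer gives Teal 3, Silver 3, Blue 4, Green 3 — total 13, matching the house size, so no adjustment is needed.

Teal 3; Silver 3; Blue 4; Green 3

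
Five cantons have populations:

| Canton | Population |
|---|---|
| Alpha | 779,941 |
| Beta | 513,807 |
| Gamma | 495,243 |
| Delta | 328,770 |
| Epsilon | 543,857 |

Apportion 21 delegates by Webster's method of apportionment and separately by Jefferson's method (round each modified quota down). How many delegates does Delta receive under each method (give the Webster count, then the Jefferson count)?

3 and 2

Webster: Alpha 6, Beta 4, Gamma 4, Delta 3, Epsilon 4.
Jefferson: Alpha 7, Beta 4, Gamma 4, Delta 2, Epsilon 4.
Delta gets 3 under Webster and 2 under Jefferson.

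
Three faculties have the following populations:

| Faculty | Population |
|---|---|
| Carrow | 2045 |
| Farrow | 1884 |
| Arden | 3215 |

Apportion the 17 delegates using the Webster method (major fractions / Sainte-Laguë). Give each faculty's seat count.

Carrow=5; Farrow=4; Arden=8

Standard divisor 7144/17 ≈ 420.235; standard quotas: Carrow 4.866, Farrow 4.483, Arden 7.650.
Rounding to the nearest integer gives Carrow 5, Farrow 4, Arden 8 — total 17, matching the house size, so no adjustment is needed.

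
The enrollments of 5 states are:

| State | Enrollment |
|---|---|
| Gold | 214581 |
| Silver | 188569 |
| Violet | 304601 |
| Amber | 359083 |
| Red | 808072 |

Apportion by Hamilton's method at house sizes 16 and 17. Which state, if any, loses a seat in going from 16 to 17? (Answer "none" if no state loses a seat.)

At 16 seats: Gold 2, Silver 2, Violet 2, Amber 3, Red 7.
At 17 seats: Gold 2, Silver 2, Violet 3, Amber 3, Red 7.
No state's allocation decreased.

none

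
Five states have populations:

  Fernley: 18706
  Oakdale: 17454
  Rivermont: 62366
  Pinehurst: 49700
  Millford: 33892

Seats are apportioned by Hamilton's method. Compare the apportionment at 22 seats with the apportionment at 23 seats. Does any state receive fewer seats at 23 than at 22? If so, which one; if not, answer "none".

none

At 22 seats: Fernley 2, Oakdale 2, Rivermont 8, Pinehurst 6, Millford 4.
At 23 seats: Fernley 3, Oakdale 2, Rivermont 8, Pinehurst 6, Millford 4.
No state's allocation decreased.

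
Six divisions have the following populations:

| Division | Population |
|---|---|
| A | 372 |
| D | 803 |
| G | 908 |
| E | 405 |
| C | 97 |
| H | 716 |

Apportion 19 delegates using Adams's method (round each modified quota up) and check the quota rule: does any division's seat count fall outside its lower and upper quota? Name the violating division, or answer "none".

none

Standard quotas: A 2.141, D 4.622, G 5.226, E 2.331, C 0.558, H 4.121.
Adams allocation: A 2, D 4, G 5, E 3, C 1, H 4.
Every allocation lies between the lower and upper quota.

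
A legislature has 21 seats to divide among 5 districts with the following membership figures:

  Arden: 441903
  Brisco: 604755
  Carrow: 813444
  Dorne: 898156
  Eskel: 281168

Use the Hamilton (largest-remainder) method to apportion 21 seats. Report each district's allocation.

Standard divisor: 3039426 ÷ 21 ≈ 144734.571.
Standard quotas: Arden 3.0532, Brisco 4.1784, Carrow 5.6202, Dorne 6.2055, Eskel 1.9426.
Lower quotas: Arden 3, Brisco 4, Carrow 5, Dorne 6, Eskel 1 (sum 19, leaving 2 seats).
Remainders in descending order: Eskel 0.9426, Carrow 0.6202, Dorne 0.2055, Brisco 0.1784, Arden 0.0532.
Largest remainders: Eskel, Carrow receive the extra seats.

Arden: 3, Brisco: 4, Carrow: 6, Dorne: 6, Eskel: 2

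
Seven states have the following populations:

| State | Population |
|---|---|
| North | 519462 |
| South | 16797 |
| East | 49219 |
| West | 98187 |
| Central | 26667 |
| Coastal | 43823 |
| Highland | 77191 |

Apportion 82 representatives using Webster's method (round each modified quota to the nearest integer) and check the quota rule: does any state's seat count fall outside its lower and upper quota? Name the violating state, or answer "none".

Standard quotas: North 51.237, South 1.657, East 4.855, West 9.685, Central 2.630, Coastal 4.322, Highland 7.614.
Webster allocation: North 50, South 2, East 5, West 10, Central 3, Coastal 4, Highland 8.
North has quota 51.237 (lower 51, upper 52) but receives 50 — outside the quota interval.

North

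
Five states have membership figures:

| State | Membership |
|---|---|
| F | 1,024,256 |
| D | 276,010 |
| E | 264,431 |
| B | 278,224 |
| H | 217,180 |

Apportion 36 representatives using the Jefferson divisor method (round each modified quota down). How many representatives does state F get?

18

Standard divisor 2060101/36 ≈ 57225.028; standard quotas: F 17.899, D 4.823, E 4.621, B 4.862, H 3.795.
Rounding down gives 17, 4, 4, 4, 3 = 32 seats, so the divisor must be adjusted.
With modified divisor 54024.2: modified quotas F 18.959, D 5.109, E 4.895, B 5.150, H 4.020.
Rounding down: F 18, D 5, E 4, B 5, H 4 (total 36).
F receives 18.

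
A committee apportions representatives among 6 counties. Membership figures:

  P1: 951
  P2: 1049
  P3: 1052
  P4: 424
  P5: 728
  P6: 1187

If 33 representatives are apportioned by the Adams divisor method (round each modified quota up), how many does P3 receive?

Standard divisor 5391/33 ≈ 163.364; standard quotas: P1 5.821, P2 6.421, P3 6.440, P4 2.595, P5 4.456, P6 7.266.
Rounding up gives 6, 7, 7, 3, 5, 8 = 36 seats, so the divisor must be adjusted.
With modified divisor 180: modified quotas P1 5.283, P2 5.828, P3 5.844, P4 2.356, P5 4.044, P6 6.594.
Rounding up: P1 6, P2 6, P3 6, P4 3, P5 5, P6 7 (total 33).
P3 receives 6.

6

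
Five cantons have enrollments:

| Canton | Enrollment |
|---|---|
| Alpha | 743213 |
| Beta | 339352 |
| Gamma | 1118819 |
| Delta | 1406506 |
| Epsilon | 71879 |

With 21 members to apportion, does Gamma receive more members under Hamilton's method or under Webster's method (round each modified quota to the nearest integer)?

Webster

Hamilton: Alpha 4, Beta 2, Gamma 6, Delta 8, Epsilon 1.
Webster: Alpha 4, Beta 2, Gamma 7, Delta 8, Epsilon 0.
Gamma gets 6 under Hamilton and 7 under Webster.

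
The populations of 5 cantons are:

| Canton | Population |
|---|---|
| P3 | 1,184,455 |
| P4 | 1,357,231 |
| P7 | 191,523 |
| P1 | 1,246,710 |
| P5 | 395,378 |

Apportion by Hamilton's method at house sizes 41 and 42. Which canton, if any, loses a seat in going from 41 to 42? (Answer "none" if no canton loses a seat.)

At 41 seats: P3 11, P4 13, P7 2, P1 11, P5 4.
At 42 seats: P3 11, P4 13, P7 2, P1 12, P5 4.
No canton's allocation decreased.

none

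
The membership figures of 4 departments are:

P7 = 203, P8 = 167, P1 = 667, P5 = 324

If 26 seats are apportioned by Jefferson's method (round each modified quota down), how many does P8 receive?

3

Standard divisor 1361/26 ≈ 52.346; standard quotas: P7 3.878, P8 3.190, P1 12.742, P5 6.190.
Rounding down gives 3, 3, 12, 6 = 24 seats, so the divisor must be adjusted.
With modified divisor 50: modified quotas P7 4.060, P8 3.340, P1 13.340, P5 6.480.
Rounding down: P7 4, P8 3, P1 13, P5 6 (total 26).
P8 receives 3.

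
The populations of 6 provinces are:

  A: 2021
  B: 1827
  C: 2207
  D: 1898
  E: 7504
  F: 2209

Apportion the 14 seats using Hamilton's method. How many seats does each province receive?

Standard divisor: 17666 ÷ 14 ≈ 1261.857.
Standard quotas: A 1.6016, B 1.4479, C 1.7490, D 1.5041, E 5.9468, F 1.7506.
Lower quotas: A 1, B 1, C 1, D 1, E 5, F 1 (sum 10, leaving 4 seats).
Remainders in descending order: E 0.9468, F 0.7506, C 0.7490, A 0.6016, D 0.5041, B 0.4479.
Largest remainders: E, F, C, A receive the extra seats.

A=2, B=1, C=2, D=1, E=6, F=2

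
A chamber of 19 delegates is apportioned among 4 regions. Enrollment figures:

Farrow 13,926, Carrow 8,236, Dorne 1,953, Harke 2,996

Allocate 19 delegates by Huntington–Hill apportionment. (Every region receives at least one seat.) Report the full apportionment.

With divisor 1424: modified quotas Farrow 9.779, Carrow 5.784, Dorne 1.371, Harke 2.104.
Geometric-mean thresholds: Farrow √(9·10)=9.487, Carrow √(5·6)=5.477, Dorne √(1·2)=1.414, Harke √(2·3)=2.449.
Each quota rounded against its threshold gives Farrow 10, Carrow 6, Dorne 1, Harke 2 (total 19).

Farrow: 10, Carrow: 6, Dorne: 1, Harke: 2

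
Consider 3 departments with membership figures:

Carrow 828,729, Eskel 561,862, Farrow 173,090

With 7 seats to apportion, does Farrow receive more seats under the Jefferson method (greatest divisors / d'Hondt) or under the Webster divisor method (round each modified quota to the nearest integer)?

Jefferson: Carrow 4, Eskel 3, Farrow 0.
Webster: Carrow 4, Eskel 2, Farrow 1.
Farrow gets 0 under Jefferson and 1 under Webster.

Webster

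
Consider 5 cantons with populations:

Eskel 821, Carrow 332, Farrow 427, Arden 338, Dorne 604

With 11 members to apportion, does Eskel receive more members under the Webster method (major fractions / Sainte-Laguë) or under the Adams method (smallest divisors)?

Webster

Webster: Eskel 4, Carrow 1, Farrow 2, Arden 1, Dorne 3.
Adams: Eskel 3, Carrow 2, Farrow 2, Arden 2, Dorne 2.
Eskel gets 4 under Webster and 3 under Adams.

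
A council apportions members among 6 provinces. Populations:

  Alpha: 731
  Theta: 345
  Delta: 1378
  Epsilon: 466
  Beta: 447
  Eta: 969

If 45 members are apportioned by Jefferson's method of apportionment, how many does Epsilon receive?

Standard divisor 4336/45 ≈ 96.356; standard quotas: Alpha 7.586, Theta 3.580, Delta 14.301, Epsilon 4.836, Beta 4.639, Eta 10.057.
Rounding down gives 7, 3, 14, 4, 4, 10 = 42 seats, so the divisor must be adjusted.
With modified divisor 90: modified quotas Alpha 8.122, Theta 3.833, Delta 15.311, Epsilon 5.178, Beta 4.967, Eta 10.767.
Rounding down: Alpha 8, Theta 3, Delta 15, Epsilon 5, Beta 4, Eta 10 (total 45).
Epsilon receives 5.

5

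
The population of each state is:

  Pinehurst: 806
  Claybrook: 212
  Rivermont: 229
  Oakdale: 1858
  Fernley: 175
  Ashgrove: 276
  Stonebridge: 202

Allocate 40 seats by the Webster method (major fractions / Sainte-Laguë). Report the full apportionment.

Pinehurst=9, Claybrook=2, Rivermont=2, Oakdale=20, Fernley=2, Ashgrove=3, Stonebridge=2

Standard divisor 3758/40 ≈ 93.95; standard quotas: Pinehurst 8.579, Claybrook 2.257, Rivermont 2.437, Oakdale 19.776, Fernley 1.863, Ashgrove 2.938, Stonebridge 2.150.
Rounding to the nearest integer gives Pinehurst 9, Claybrook 2, Rivermont 2, Oakdale 20, Fernley 2, Ashgrove 3, Stonebridge 2 — total 40, matching the house size, so no adjustment is needed.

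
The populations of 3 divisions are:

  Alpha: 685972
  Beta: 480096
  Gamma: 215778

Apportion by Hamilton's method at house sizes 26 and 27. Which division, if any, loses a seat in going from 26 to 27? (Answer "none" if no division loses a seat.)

At 26 seats: Alpha 13, Beta 9, Gamma 4.
At 27 seats: Alpha 14, Beta 9, Gamma 4.
No division's allocation decreased.

none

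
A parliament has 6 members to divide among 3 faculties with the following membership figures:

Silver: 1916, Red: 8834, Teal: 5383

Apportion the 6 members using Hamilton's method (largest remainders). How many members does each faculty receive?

The standard divisor is 16133/6 ≈ 2688.833.
Standard quotas: Silver 0.7126, Red 3.2854, Teal 2.0020.
Lower quotas: Silver 0, Red 3, Teal 2 (sum 5, leaving 1 seat).
Remainders in descending order: Silver 0.7126, Red 0.2854, Teal 0.0020.
Largest remainder: Silver receives the extra seat.

Silver: 1, Red: 3, Teal: 2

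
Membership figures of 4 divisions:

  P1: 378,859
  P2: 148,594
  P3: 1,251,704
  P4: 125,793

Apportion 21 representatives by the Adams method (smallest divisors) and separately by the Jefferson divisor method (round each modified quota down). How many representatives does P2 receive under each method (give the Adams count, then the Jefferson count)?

Adams: P1 4, P2 2, P3 13, P4 2.
Jefferson: P1 4, P2 1, P3 15, P4 1.
P2 gets 2 under Adams and 1 under Jefferson.

2 and 1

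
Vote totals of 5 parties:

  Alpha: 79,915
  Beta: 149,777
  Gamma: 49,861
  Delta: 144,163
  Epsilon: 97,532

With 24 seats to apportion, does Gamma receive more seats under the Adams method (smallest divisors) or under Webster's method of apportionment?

Adams: Alpha 4, Beta 7, Gamma 3, Delta 6, Epsilon 4.
Webster: Alpha 4, Beta 7, Gamma 2, Delta 7, Epsilon 4.
Gamma gets 3 under Adams and 2 under Webster.

Adams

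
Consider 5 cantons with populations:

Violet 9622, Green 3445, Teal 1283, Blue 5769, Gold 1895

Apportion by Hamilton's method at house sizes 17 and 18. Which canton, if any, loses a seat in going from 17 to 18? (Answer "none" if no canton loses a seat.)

At 17 seats: Violet 7, Green 3, Teal 1, Blue 4, Gold 2.
At 18 seats: Violet 8, Green 3, Teal 1, Blue 5, Gold 1.
Gold drops from 2 to 1.

Gold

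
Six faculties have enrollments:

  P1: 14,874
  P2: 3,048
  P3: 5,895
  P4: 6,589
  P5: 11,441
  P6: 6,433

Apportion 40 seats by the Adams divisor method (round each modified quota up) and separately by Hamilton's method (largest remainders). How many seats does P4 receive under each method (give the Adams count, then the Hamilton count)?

Adams: P1 12, P2 3, P3 5, P4 6, P5 9, P6 5.
Hamilton: P1 12, P2 3, P3 5, P4 5, P5 10, P6 5.
P4 gets 6 under Adams and 5 under Hamilton.

6 and 5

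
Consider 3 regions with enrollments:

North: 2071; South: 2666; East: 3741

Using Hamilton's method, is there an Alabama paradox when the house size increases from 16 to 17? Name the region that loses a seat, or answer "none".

none

At 16 seats: North 4, South 5, East 7.
At 17 seats: North 4, South 5, East 8.
No region's allocation decreased.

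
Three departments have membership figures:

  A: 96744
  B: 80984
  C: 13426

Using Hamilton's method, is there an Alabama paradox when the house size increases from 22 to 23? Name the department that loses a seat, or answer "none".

At 22 seats: A 11, B 9, C 2.
At 23 seats: A 12, B 10, C 1.
C drops from 2 to 1.

C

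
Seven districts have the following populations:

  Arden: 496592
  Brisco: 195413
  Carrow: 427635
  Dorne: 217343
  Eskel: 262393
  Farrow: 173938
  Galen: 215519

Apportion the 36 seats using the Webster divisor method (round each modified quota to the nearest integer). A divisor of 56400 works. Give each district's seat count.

Arden=9, Brisco=3, Carrow=8, Dorne=4, Eskel=5, Farrow=3, Galen=4

With modified divisor 56400: modified quotas Arden 8.805, Brisco 3.465, Carrow 7.582, Dorne 3.854, Eskel 4.652, Farrow 3.084, Galen 3.821.
Rounding to the nearest integer: Arden 9, Brisco 3, Carrow 8, Dorne 4, Eskel 5, Farrow 3, Galen 4 (total 36).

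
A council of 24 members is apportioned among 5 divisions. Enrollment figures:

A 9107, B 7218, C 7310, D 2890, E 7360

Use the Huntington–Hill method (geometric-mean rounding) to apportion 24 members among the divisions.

A=7, B=5, C=5, D=2, E=5

With divisor 1374: modified quotas A 6.628, B 5.253, C 5.320, D 2.103, E 5.357.
Geometric-mean thresholds: A √(6·7)=6.481, B √(5·6)=5.477, C √(5·6)=5.477, D √(2·3)=2.449, E √(5·6)=5.477.
Each quota rounded against its threshold gives A 7, B 5, C 5, D 2, E 5 (total 24).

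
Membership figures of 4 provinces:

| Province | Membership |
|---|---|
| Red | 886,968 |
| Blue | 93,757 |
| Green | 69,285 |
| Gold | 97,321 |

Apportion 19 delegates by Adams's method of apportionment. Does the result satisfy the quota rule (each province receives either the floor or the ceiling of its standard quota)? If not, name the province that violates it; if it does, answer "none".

Standard quotas: Red 14.688, Blue 1.553, Green 1.147, Gold 1.612.
Adams allocation: Red 13, Blue 2, Green 2, Gold 2.
Red has quota 14.688 (lower 14, upper 15) but receives 13 — outside the quota interval.

Red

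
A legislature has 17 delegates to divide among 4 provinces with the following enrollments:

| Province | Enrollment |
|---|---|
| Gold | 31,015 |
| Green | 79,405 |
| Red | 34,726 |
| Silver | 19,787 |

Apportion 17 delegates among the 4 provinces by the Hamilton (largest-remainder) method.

Standard divisor: 164933 ÷ 17 ≈ 9701.941.
Standard quotas: Gold 3.1968, Green 8.1844, Red 3.5793, Silver 2.0395.
Lower quotas: Gold 3, Green 8, Red 3, Silver 2 (sum 16, leaving 1 seat).
Remainders in descending order: Red 0.5793, Gold 0.1968, Green 0.1844, Silver 0.0395.
The surplus seat goes to Red.

Gold=3; Green=8; Red=4; Silver=2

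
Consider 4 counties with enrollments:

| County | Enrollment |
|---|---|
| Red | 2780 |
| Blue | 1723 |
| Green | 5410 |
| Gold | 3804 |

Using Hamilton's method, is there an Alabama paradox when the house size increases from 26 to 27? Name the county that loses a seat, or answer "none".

At 26 seats: Red 6, Blue 3, Green 10, Gold 7.
At 27 seats: Red 5, Blue 3, Green 11, Gold 8.
Red drops from 6 to 5.

Red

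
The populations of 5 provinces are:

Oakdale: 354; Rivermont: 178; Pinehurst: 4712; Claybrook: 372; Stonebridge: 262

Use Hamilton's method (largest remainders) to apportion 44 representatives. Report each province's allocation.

Oakdale 3; Rivermont 1; Pinehurst 35; Claybrook 3; Stonebridge 2

Total 5878; standard divisor 5878/44 ≈ 133.591.
Standard quotas: Oakdale 2.650, Rivermont 1.332, Pinehurst 35.272, Claybrook 2.785, Stonebridge 1.961.
Lower quotas: Oakdale 2, Rivermont 1, Pinehurst 35, Claybrook 2, Stonebridge 1 (sum 41, leaving 3 seats).
Remainders in descending order: Stonebridge 0.961, Claybrook 0.785, Oakdale 0.650, Rivermont 0.332, Pinehurst 0.272.
The surplus seats go to Stonebridge, Claybrook, Oakdale.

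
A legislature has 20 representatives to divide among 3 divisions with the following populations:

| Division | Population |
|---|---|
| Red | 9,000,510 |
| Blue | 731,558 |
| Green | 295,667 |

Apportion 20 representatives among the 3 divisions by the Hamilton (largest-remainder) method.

Red=18, Blue=1, Green=1

The standard divisor is 10027735/20 ≈ 501386.75.
Standard quotas: Red 17.9512, Blue 1.4591, Green 0.5897.
Lower quotas: Red 17, Blue 1, Green 0 (sum 18, leaving 2 seats).
Remainders in descending order: Red 0.9512, Green 0.5897, Blue 0.4591.
The surplus seats go to Red, Green.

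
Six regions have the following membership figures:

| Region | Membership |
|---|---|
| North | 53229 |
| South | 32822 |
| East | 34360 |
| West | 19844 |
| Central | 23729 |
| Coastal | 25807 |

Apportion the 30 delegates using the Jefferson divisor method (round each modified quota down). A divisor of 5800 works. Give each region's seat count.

North: 9, South: 5, East: 5, West: 3, Central: 4, Coastal: 4

With modified divisor 5800: modified quotas North 9.177, South 5.659, East 5.924, West 3.421, Central 4.091, Coastal 4.449.
Rounding down: North 9, South 5, East 5, West 3, Central 4, Coastal 4 (total 30).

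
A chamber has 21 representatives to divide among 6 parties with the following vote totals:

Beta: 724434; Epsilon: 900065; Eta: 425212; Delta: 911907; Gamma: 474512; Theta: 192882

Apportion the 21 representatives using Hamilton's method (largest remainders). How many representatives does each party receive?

Standard divisor: 3629012 ÷ 21 ≈ 172810.095.
Standard quotas: Beta 4.1921, Epsilon 5.2084, Eta 2.4606, Delta 5.2769, Gamma 2.7459, Theta 1.1162.
Lower quotas: Beta 4, Epsilon 5, Eta 2, Delta 5, Gamma 2, Theta 1 (sum 19, leaving 2 seats).
Remainders in descending order: Gamma 0.7459, Eta 0.4606, Delta 0.2769, Epsilon 0.2084, Beta 0.1921, Theta 0.1162.
Largest remainders: Gamma, Eta receive the extra seats.

Beta: 4, Epsilon: 5, Eta: 3, Delta: 5, Gamma: 3, Theta: 1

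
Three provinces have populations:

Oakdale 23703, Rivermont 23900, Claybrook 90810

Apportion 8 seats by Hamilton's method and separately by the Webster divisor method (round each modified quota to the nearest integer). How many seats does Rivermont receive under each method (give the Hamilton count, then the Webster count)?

2 and 1

Hamilton: Oakdale 1, Rivermont 2, Claybrook 5.
Webster: Oakdale 1, Rivermont 1, Claybrook 6.
Rivermont gets 2 under Hamilton and 1 under Webster.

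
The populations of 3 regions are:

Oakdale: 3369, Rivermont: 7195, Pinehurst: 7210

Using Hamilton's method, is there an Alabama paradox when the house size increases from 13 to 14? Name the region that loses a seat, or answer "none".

Oakdale

At 13 seats: Oakdale 3, Rivermont 5, Pinehurst 5.
At 14 seats: Oakdale 2, Rivermont 6, Pinehurst 6.
Oakdale drops from 3 to 2.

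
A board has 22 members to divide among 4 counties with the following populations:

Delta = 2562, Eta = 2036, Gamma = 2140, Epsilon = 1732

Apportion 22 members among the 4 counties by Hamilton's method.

The standard divisor is 8470/22 = 385.
Standard quotas: Delta 6.655, Eta 5.288, Gamma 5.558, Epsilon 4.499.
Lower quotas: Delta 6, Eta 5, Gamma 5, Epsilon 4 (sum 20, leaving 2 seats).
Remainders in descending order: Delta 0.655, Gamma 0.558, Epsilon 0.499, Eta 0.288.
Largest remainders: Delta, Gamma receive the extra seats.

Delta 7, Eta 5, Gamma 6, Epsilon 4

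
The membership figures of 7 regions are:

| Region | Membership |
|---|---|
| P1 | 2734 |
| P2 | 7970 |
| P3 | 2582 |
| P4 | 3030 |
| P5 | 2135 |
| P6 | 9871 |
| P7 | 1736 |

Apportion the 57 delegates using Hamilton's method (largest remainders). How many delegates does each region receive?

P1 5, P2 15, P3 5, P4 6, P5 4, P6 19, P7 3

Standard divisor: 30058 ÷ 57 ≈ 527.333.
Standard quotas: P1 5.1846, P2 15.1138, P3 4.8963, P4 5.7459, P5 4.0487, P6 18.7187, P7 3.2920.
Lower quotas: P1 5, P2 15, P3 4, P4 5, P5 4, P6 18, P7 3 (sum 54, leaving 3 seats).
Remainders in descending order: P3 0.8963, P4 0.7459, P6 0.7187, P7 0.2920, P1 0.1846, P2 0.1138, P5 0.0487.
Largest remainders: P3, P4, P6 receive the extra seats.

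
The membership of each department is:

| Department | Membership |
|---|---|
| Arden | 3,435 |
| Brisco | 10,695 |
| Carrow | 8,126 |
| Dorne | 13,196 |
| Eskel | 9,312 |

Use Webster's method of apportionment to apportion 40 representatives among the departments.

Arden 3, Brisco 10, Carrow 7, Dorne 12, Eskel 8

Standard divisor 44764/40 ≈ 1119.1; standard quotas: Arden 3.069, Brisco 9.557, Carrow 7.261, Dorne 11.792, Eskel 8.321.
Rounding to the nearest integer gives Arden 3, Brisco 10, Carrow 7, Dorne 12, Eskel 8 — total 40, matching the house size, so no adjustment is needed.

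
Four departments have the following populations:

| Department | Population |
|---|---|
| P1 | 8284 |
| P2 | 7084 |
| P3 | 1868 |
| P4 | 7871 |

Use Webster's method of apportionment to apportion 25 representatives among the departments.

Standard divisor 25107/25 ≈ 1004.28; standard quotas: P1 8.249, P2 7.054, P3 1.860, P4 7.837.
Rounding to the nearest integer gives P1 8, P2 7, P3 2, P4 8 — total 25, matching the house size, so no adjustment is needed.

P1 8; P2 7; P3 2; P4 8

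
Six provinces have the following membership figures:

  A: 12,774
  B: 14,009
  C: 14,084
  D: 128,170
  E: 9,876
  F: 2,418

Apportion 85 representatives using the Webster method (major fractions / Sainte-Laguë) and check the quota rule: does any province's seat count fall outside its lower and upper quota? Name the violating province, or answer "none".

D

Standard quotas: A 5.988, B 6.567, C 6.602, D 60.080, E 4.629, F 1.133.
Webster allocation: A 6, B 7, C 7, D 59, E 5, F 1.
D has quota 60.080 (lower 60, upper 61) but receives 59 — outside the quota interval.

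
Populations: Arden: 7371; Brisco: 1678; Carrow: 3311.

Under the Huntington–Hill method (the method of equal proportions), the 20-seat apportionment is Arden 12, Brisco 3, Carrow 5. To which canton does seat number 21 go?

Priority for the next seat is population ÷ (√(s·(s+1))).
Priorities: Arden 590.152, Brisco 484.397, Carrow 604.503.
Highest priority: Carrow.

Carrow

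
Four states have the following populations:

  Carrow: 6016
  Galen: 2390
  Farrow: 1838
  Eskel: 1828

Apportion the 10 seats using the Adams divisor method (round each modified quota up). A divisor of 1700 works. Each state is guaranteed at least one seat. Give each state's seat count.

With modified divisor 1700: modified quotas Carrow 3.539, Galen 1.406, Farrow 1.081, Eskel 1.075.
Rounding up: Carrow 4, Galen 2, Farrow 2, Eskel 2 (total 10).

Carrow 4, Galen 2, Farrow 2, Eskel 2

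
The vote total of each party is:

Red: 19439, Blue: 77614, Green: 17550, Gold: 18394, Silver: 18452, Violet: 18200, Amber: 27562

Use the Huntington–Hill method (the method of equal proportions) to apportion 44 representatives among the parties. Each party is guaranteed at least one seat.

With divisor 4392: modified quotas Red 4.426, Blue 17.672, Green 3.996, Gold 4.188, Silver 4.201, Violet 4.144, Amber 6.276.
Geometric-mean thresholds: Red √(4·5)=4.472, Blue √(17·18)=17.493, Green √(3·4)=3.464, Gold √(4·5)=4.472, Silver √(4·5)=4.472, Violet √(4·5)=4.472, Amber √(6·7)=6.481.
Each quota rounded against its threshold gives Red 4, Blue 18, Green 4, Gold 4, Silver 4, Violet 4, Amber 6 (total 44).

Red: 4; Blue: 18; Green: 4; Gold: 4; Silver: 4; Violet: 4; Amber: 6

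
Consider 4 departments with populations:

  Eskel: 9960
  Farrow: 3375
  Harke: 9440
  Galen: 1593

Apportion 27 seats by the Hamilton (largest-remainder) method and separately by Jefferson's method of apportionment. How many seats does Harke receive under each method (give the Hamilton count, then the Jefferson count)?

10 and 11

Hamilton: Eskel 11, Farrow 4, Harke 10, Galen 2.
Jefferson: Eskel 11, Farrow 4, Harke 11, Galen 1.
Harke gets 10 under Hamilton and 11 under Jefferson.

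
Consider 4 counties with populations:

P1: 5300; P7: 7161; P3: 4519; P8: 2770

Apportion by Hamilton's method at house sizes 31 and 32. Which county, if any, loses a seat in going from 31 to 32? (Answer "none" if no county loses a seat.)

At 31 seats: P1 8, P7 11, P3 7, P8 5.
At 32 seats: P1 9, P7 12, P3 7, P8 4.
P8 drops from 5 to 4.

P8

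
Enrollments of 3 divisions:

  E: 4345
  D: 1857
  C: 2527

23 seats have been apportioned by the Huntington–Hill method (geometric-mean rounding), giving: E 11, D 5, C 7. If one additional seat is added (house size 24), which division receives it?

Priority for the next seat is population ÷ (√(s·(s+1))).
Priorities: E 378.184, D 339.040, C 337.685.
Highest priority: E.

E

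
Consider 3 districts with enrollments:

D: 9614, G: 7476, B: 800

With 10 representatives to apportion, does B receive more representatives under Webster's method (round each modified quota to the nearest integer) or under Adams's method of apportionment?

Adams

Webster: D 6, G 4, B 0.
Adams: D 5, G 4, B 1.
B gets 0 under Webster and 1 under Adams.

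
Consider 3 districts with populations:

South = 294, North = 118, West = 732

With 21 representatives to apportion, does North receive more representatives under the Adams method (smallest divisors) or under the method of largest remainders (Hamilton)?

Adams: South 5, North 3, West 13.
Hamilton: South 5, North 2, West 14.
North gets 3 under Adams and 2 under Hamilton.

Adams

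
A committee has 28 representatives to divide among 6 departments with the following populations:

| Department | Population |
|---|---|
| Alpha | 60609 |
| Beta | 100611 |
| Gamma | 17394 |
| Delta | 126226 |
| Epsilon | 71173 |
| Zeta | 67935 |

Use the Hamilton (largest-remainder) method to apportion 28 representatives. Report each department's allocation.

Total 443948; standard divisor 443948/28 ≈ 15855.286.
Standard quotas: Alpha 3.8226, Beta 6.3456, Gamma 1.0970, Delta 7.9611, Epsilon 4.4889, Zeta 4.2847.
Lower quotas: Alpha 3, Beta 6, Gamma 1, Delta 7, Epsilon 4, Zeta 4 (sum 25, leaving 3 seats).
Remainders in descending order: Delta 0.9611, Alpha 0.8226, Epsilon 0.4889, Beta 0.3456, Zeta 0.2847, Gamma 0.0970.
Largest remainders: Delta, Alpha, Epsilon receive the extra seats.

Alpha: 4; Beta: 6; Gamma: 1; Delta: 8; Epsilon: 5; Zeta: 4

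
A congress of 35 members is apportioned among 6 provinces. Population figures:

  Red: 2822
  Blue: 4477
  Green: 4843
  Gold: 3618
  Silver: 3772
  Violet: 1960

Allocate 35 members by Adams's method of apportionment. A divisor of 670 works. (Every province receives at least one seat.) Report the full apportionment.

With modified divisor 670: modified quotas Red 4.212, Blue 6.682, Green 7.228, Gold 5.400, Silver 5.630, Violet 2.925.
Rounding up: Red 5, Blue 7, Green 8, Gold 6, Silver 6, Violet 3 (total 35).

Red=5, Blue=7, Green=8, Gold=6, Silver=6, Violet=3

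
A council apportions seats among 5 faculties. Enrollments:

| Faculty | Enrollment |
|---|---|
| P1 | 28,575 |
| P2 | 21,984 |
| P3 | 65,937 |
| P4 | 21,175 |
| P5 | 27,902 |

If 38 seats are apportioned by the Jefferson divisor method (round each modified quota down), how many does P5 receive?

6

Standard divisor 165573/38 ≈ 4357.184; standard quotas: P1 6.558, P2 5.045, P3 15.133, P4 4.860, P5 6.404.
Rounding down gives 6, 5, 15, 4, 6 = 36 seats, so the divisor must be adjusted.
With modified divisor 4100: modified quotas P1 6.970, P2 5.362, P3 16.082, P4 5.165, P5 6.805.
Rounding down: P1 6, P2 5, P3 16, P4 5, P5 6 (total 38).
P5 receives 6.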